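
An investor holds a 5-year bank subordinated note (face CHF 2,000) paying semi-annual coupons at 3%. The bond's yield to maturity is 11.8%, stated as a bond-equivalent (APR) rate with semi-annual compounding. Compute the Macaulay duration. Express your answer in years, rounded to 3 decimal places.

4.591 years

Periodic yield y = 0.059. Discount each cash flow and weight by its period:
  t   CF        PV=CF/(1+0.059)^t    t·PV
  1        30.00        28.3286        28.3286
  2        30.00        26.7503        53.5007
  3        30.00        25.2600        75.7800
  4        30.00        23.8527        95.4108
  5        30.00        22.5238       112.6189
  6        30.00        21.2689       127.6135
  7        30.00        20.0840       140.5878
  8        30.00        18.9650       151.7203
  9        30.00        17.9084       161.1759
  10    2,030.00     1,144.2909    11,442.9088
  Σ                  1,349.2327    12,389.6453
Price P = Σ PV = 1,349.2327.
Macaulay duration = Σ(t·PV) / P = 12,389.6453 / 1,349.2327 = 9.18273 half-year periods.
In years: 9.18273 / 2 = 4.59137 years.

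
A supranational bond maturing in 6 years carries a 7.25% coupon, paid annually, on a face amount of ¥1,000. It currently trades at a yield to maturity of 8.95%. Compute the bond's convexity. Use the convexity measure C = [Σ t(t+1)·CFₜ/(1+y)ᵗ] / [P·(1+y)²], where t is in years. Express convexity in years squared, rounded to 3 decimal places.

With y = 0.0895:
  t   CF        PV=CF/(1+0.0895)^t    t·PV        t(t+1)·PV
  1        72.50        66.5443        66.5443         133.0886
  2        72.50        61.0778       122.1556         366.4669
  3        72.50        56.0604       168.1812         672.7250
  4        72.50        51.4552       205.8207       1,029.1035
  5        72.50        47.2282       236.1412       1,416.8474
  6     1,072.50       641.2596     3,847.5577      26,932.9040
  Σ                    923.6256     4,646.4008      30,551.1355
P = 923.6256.
Convexity = Σ t(t+1)·PV / [P·(1+y)²] = 30,551.1355 / (923.6256 × 1.187010) = 27.86615.

27.866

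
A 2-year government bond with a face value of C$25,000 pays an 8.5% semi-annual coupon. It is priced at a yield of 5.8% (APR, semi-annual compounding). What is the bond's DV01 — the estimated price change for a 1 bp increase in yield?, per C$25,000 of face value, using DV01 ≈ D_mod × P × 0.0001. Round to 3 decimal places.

Periodic yield y = 0.029.
  t   CF        PV=CF/(1+0.029)^t    t·PV
  1     1,062.50     1,032.5559     1,032.5559
  2     1,062.50     1,003.4557     2,006.9113
  3     1,062.50       975.1756     2,925.5267
  4    26,062.50    23,246.3393    92,985.3574
  Σ                 26,257.5265    98,950.3513
P = 26,257.5265; D_Mac = 3.76846 half-year periods = 1.88423 yrs; D_mod = 1.83113 yrs.
DV01 ≈ 1.83113 × 26,257.5265 × 0.0001 = 4.808083.

C$4.808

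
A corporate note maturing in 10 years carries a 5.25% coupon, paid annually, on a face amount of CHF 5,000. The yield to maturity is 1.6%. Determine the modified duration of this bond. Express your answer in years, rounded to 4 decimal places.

Periodic yield y = 0.016. First find Macaulay duration:
  t   CF        PV=CF/(1+0.016)^t    t·PV
  1       262.50       258.3661       258.3661
  2       262.50       254.2974       508.5948
  3       262.50       250.2927       750.8781
  4       262.50       246.3511       985.4043
  5       262.50       242.4715     1,212.3577
  6       262.50       238.6531     1,431.9185
  7       262.50       234.8948     1,644.2634
  8       262.50       231.1956     1,849.5651
  9       262.50       227.5548     2,047.9929
  10    5,262.50     4,490.0898    44,900.8983
  Σ                  6,674.1669    55,590.2393
P = 6,674.1669; Macaulay duration = 55,590.2393 / 6,674.1669 = 8.32917 years.
Modified duration = D_Mac / (1 + y) = 8.32917 / 1.016 = 8.19800 years.

8.1980 years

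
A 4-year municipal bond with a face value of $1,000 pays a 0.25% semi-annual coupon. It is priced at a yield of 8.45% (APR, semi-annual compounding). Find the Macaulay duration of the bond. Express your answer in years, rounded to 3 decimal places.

3.979 years

Periodic yield y = 0.04225. Discount each cash flow and weight by its period:
  t   CF        PV=CF/(1+0.04225)^t    t·PV
  1         1.25         1.1993         1.1993
  2         1.25         1.1507         2.3014
  3         1.25         1.1041         3.3122
  4         1.25         1.0593         4.2372
  5         1.25         1.0164         5.0818
  6         1.25         0.9752         5.8510
  7         1.25         0.9356         6.5494
  8     1,001.25       719.0636     5,752.5087
  Σ                    726.5042     5,781.0412
Price P = Σ PV = 726.5042.
Macaulay duration = Σ(t·PV) / P = 5,781.0412 / 726.5042 = 7.95734 half-year periods.
In years: 7.95734 / 2 = 3.97867 years.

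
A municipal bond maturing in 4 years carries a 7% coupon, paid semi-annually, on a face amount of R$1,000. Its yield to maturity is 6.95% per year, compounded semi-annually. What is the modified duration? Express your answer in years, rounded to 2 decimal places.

3.44 years

Periodic yield y = 0.03475. First find Macaulay duration:
  t   CF        PV=CF/(1+0.03475)^t    t·PV
  1        35.00        33.8246        33.8246
  2        35.00        32.6887        65.3773
  3        35.00        31.5909        94.7726
  4        35.00        30.5300       122.1199
  5        35.00        29.5047       147.5234
  6        35.00        28.5138       171.0829
  7        35.00        27.5562       192.8937
  8     1,035.00       787.5114     6,300.0915
  Σ                  1,001.7203     7,127.6859
P = 1,001.7203; Macaulay duration = 7,127.6859 / 1,001.7203 = 7.11545 half-year periods = 3.55772 years.
Modified duration = D_Mac / (1 + y) = 3.55772 / 1.03475 = 3.43824 years.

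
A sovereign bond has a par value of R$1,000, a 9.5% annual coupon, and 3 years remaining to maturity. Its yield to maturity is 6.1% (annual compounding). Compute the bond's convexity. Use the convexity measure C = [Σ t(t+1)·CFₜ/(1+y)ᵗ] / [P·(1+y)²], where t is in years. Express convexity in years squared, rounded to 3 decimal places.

9.518

With y = 0.061:
  t   CF        PV=CF/(1+0.061)^t    t·PV        t(t+1)·PV
  1        95.00        89.5382        89.5382         179.0763
  2        95.00        84.3904       168.7807         506.3422
  3     1,095.00       916.7860     2,750.3580      11,001.4319
  Σ                  1,090.7145     3,008.6769      11,686.8504
P = 1,090.7145.
Convexity = Σ t(t+1)·PV / [P·(1+y)²] = 11,686.8504 / (1,090.7145 × 1.125721) = 9.51822.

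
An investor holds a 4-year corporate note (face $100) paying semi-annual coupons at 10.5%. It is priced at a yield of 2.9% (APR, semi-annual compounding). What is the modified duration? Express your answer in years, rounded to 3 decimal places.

Periodic yield y = 0.0145. First find Macaulay duration:
  t   CF        PV=CF/(1+0.0145)^t    t·PV
  1         5.25         5.1750         5.1750
  2         5.25         5.1010        10.2020
  3         5.25         5.0281        15.0843
  4         5.25         4.9562        19.8249
  5         5.25         4.8854        24.4269
  6         5.25         4.8156        28.8934
  7         5.25         4.7467        33.2271
  8       105.25        93.8006       750.4049
  Σ                    128.5086       887.2385
P = 128.5086; Macaulay duration = 887.2385 / 128.5086 = 6.90412 half-year periods = 3.45206 years.
Modified duration = D_Mac / (1 + y) = 3.45206 / 1.0145 = 3.40272 years.

3.403 years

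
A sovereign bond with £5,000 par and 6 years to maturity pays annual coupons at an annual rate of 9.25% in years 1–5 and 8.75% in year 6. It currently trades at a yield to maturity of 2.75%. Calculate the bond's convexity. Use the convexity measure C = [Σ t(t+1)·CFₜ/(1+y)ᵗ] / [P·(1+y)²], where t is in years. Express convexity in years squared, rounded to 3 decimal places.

31.292

With y = 0.0275:
  t   CF        PV=CF/(1+0.0275)^t    t·PV        t(t+1)·PV
  1       462.50       450.1217       450.1217         900.2433
  2       462.50       438.0746       876.1492       2,628.4476
  3       462.50       426.3500     1,279.0499       5,116.1997
  4       462.50       414.9392     1,659.7566       8,298.7830
  5       462.50       403.8337     2,019.1686      12,115.0117
  6     5,437.50     4,620.7055    27,724.2328     194,069.6296
  Σ                  6,754.0246    34,008.4788     223,128.3151
P = 6,754.0246.
Convexity = Σ t(t+1)·PV / [P·(1+y)²] = 223,128.3151 / (6,754.0246 × 1.055756) = 31.29164.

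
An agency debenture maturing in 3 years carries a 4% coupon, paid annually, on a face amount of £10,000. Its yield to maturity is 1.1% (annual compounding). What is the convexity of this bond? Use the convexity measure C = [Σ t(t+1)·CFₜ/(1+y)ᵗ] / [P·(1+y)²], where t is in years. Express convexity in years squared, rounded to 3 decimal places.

With y = 0.011:
  t   CF        PV=CF/(1+0.011)^t    t·PV        t(t+1)·PV
  1       400.00       395.6479       395.6479         791.2957
  2       400.00       391.3431       782.6862       2,348.0586
  3    10,400.00    10,064.2142    30,192.6427     120,770.5707
  Σ                 10,851.2052    31,370.9767     123,909.9250
P = 10,851.2052.
Convexity = Σ t(t+1)·PV / [P·(1+y)²] = 123,909.9250 / (10,851.2052 × 1.022121) = 11.17187.

11.172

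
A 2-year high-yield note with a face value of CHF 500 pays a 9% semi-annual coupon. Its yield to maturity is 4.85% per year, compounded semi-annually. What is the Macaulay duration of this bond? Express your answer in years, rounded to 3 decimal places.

Periodic yield y = 0.02425. Discount each cash flow and weight by its period:
  t   CF        PV=CF/(1+0.02425)^t    t·PV
  1        22.50        21.9673        21.9673
  2        22.50        21.4472        42.8944
  3        22.50        20.9394        62.8183
  4       522.50       474.7472     1,898.9888
  Σ                    539.1011     2,026.6687
Price P = Σ PV = 539.1011.
Macaulay duration = Σ(t·PV) / P = 2,026.6687 / 539.1011 = 3.75935 half-year periods.
In years: 3.75935 / 2 = 1.87967 years.

1.880 years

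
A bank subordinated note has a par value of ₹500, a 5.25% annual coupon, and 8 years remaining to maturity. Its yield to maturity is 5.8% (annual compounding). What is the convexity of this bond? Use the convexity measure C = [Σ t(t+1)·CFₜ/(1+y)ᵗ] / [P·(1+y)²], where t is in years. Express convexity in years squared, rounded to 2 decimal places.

50.67

With y = 0.058:
  t   CF        PV=CF/(1+0.058)^t    t·PV        t(t+1)·PV
  1        26.25        24.8110        24.8110          49.6219
  2        26.25        23.4508        46.9016         140.7049
  3        26.25        22.1652        66.4957         265.9828
  4        26.25        20.9501        83.8005         419.0025
  5        26.25        19.8016        99.0082         594.0489
  6        26.25        18.7161       112.2966         786.0761
  7        26.25        17.6901       123.8305         990.6441
  8       526.25       335.2021     2,681.6170      24,134.5532
  Σ                    482.7871     3,238.7611      27,380.6345
P = 482.7871.
Convexity = Σ t(t+1)·PV / [P·(1+y)²] = 27,380.6345 / (482.7871 × 1.119364) = 50.66599.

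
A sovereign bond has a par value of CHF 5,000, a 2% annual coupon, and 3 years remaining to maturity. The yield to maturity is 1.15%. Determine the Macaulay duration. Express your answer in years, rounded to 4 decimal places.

2.9423 years

Periodic yield y = 0.0115. Discount each cash flow and weight by its year:
  t   CF        PV=CF/(1+0.0115)^t    t·PV
  1       100.00        98.8631        98.8631
  2       100.00        97.7391       195.4782
  3     5,100.00     4,928.0206    14,784.0618
  Σ                  5,124.6228    15,078.4030
Price P = Σ PV = 5,124.6228.
Macaulay duration = Σ(t·PV) / P = 15,078.4030 / 5,124.6228 = 2.94234 years.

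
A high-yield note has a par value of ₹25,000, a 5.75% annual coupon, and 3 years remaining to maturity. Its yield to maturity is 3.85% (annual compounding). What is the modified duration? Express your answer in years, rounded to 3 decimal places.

Periodic yield y = 0.0385. First find Macaulay duration:
  t   CF        PV=CF/(1+0.0385)^t    t·PV
  1     1,437.50     1,384.2080     1,384.2080
  2     1,437.50     1,332.8917     2,665.7833
  3    26,437.50    23,604.8303    70,814.4908
  Σ                 26,321.9299    74,864.4821
P = 26,321.9299; Macaulay duration = 74,864.4821 / 26,321.9299 = 2.84419 years.
Modified duration = D_Mac / (1 + y) = 2.84419 / 1.0385 = 2.73874 years.

2.739 years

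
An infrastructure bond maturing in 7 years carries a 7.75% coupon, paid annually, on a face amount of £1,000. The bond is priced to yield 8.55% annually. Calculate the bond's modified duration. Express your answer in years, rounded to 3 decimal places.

5.183 years

Periodic yield y = 0.0855. First find Macaulay duration:
  t   CF        PV=CF/(1+0.0855)^t    t·PV
  1        77.50        71.3957        71.3957
  2        77.50        65.7722       131.5443
  3        77.50        60.5916       181.7747
  4        77.50        55.8190       223.2762
  5        77.50        51.4224       257.1121
  6        77.50        47.3721       284.2327
  7     1,077.50       606.7482     4,247.2373
  Σ                    959.1212     5,396.5729
P = 959.1212; Macaulay duration = 5,396.5729 / 959.1212 = 5.62658 years.
Modified duration = D_Mac / (1 + y) = 5.62658 / 1.0855 = 5.18340 years.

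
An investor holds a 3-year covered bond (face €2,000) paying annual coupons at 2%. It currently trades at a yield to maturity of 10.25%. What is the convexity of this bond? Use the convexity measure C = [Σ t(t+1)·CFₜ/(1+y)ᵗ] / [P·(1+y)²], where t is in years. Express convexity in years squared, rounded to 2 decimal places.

9.58

With y = 0.1025:
  t   CF        PV=CF/(1+0.1025)^t    t·PV        t(t+1)·PV
  1        40.00        36.2812        36.2812          72.5624
  2        40.00        32.9081        65.8162         197.4486
  3     2,040.00     1,522.2794     4,566.8382      18,267.3529
  Σ                  1,591.4687     4,668.9356      18,537.3639
P = 1,591.4687.
Convexity = Σ t(t+1)·PV / [P·(1+y)²] = 18,537.3639 / (1,591.4687 × 1.215506) = 9.58281.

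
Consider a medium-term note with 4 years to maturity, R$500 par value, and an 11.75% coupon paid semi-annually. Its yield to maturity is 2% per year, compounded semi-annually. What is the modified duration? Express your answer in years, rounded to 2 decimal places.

Periodic yield y = 0.01. First find Macaulay duration:
  t   CF        PV=CF/(1+0.01)^t    t·PV
  1       29.375        29.0842        29.0842
  2       29.375        28.7962        57.5924
  3       29.375        28.5111        85.5333
  4       29.375        28.2288       112.9152
  5       29.375        27.9493       139.7465
  6       29.375        27.6726       166.0355
  7       29.375        27.3986       191.7901
  8      529.375       488.8689     3,910.9514
  Σ                    686.5096     4,693.6486
P = 686.5096; Macaulay duration = 4,693.6486 / 686.5096 = 6.83697 half-year periods = 3.41849 years.
Modified duration = D_Mac / (1 + y) = 3.41849 / 1.01 = 3.38464 years.

3.38 years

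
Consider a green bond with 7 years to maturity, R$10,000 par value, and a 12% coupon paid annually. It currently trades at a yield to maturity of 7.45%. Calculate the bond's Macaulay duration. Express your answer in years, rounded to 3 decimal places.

Periodic yield y = 0.0745. Discount each cash flow and weight by its year:
  t   CF        PV=CF/(1+0.0745)^t    t·PV
  1     1,200.00     1,116.7985     1,116.7985
  2     1,200.00     1,039.3658     2,078.7315
  3     1,200.00       967.3018     2,901.9053
  4     1,200.00       900.2343     3,600.9373
  5     1,200.00       837.8170     4,189.0848
  6     1,200.00       779.7273     4,678.3637
  7    11,200.00     6,772.8754    47,410.1276
  Σ                 12,414.1200    65,975.9487
Price P = Σ PV = 12,414.1200.
Macaulay duration = Σ(t·PV) / P = 65,975.9487 / 12,414.1200 = 5.31459 years.

5.315 years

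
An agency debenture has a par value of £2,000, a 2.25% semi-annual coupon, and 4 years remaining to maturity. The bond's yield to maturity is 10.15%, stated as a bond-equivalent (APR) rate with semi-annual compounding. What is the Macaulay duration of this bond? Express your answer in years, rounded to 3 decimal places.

Periodic yield y = 0.05075. Discount each cash flow and weight by its period:
  t   CF        PV=CF/(1+0.05075)^t    t·PV
  1        22.50        21.4133        21.4133
  2        22.50        20.3790        40.7581
  3        22.50        19.3948        58.1843
  4        22.50        18.4580        73.8320
  5        22.50        17.5665        87.8326
  6        22.50        16.7181       100.3084
  7        22.50        15.9106       111.3742
  8     2,022.50     1,361.1104    10,888.8829
  Σ                  1,490.9506    11,382.5858
Price P = Σ PV = 1,490.9506.
Macaulay duration = Σ(t·PV) / P = 11,382.5858 / 1,490.9506 = 7.63445 half-year periods.
In years: 7.63445 / 2 = 3.81722 years.

3.817 years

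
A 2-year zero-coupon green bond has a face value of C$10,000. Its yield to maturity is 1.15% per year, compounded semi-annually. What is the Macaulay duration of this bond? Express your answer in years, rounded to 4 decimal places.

A zero-coupon bond has a single cash flow at maturity, so its Macaulay duration equals its maturity: 2 years.
(Equivalently: 4 semi-annual periods ÷ 2 = 2 years.)

2.0000 years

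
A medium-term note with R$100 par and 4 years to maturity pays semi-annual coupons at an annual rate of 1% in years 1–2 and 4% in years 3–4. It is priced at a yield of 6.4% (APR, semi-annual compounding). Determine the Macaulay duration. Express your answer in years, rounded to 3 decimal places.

3.882 years

Periodic yield y = 0.032. Discount each cash flow and weight by its period:
  t   CF        PV=CF/(1+0.032)^t    t·PV
  1         0.50         0.4845         0.4845
  2         0.50         0.4695         0.9389
  3         0.50         0.4549         1.3647
  4         0.50         0.4408         1.7632
  5         2.00         1.7086         8.5428
  6         2.00         1.6556         9.9335
  7         2.00         1.6043        11.2298
  8       102.00        79.2798       634.2385
  Σ                     86.0979       668.4960
Price P = Σ PV = 86.0979.
Macaulay duration = Σ(t·PV) / P = 668.4960 / 86.0979 = 7.76437 half-year periods.
In years: 7.76437 / 2 = 3.88219 years.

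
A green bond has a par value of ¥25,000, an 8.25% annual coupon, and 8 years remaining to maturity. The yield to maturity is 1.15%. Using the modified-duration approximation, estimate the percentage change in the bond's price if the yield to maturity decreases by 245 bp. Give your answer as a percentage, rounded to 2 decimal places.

Periodic yield y = 0.0115. Modified duration first:
  t   CF        PV=CF/(1+0.0115)^t    t·PV
  1     2,062.50     2,039.0509     2,039.0509
  2     2,062.50     2,015.8684     4,031.7369
  3     2,062.50     1,992.9495     5,978.8485
  4     2,062.50     1,970.2912     7,881.1646
  5     2,062.50     1,947.8904     9,739.4521
  6     2,062.50     1,925.7444    11,554.4662
  7     2,062.50     1,903.8501    13,326.9506
  8    27,062.50    24,696.8075   197,574.4601
  Σ                 38,492.4524   252,126.1299
P = 38,492.4524; D_Mac = 6.55001 yrs; D_mod = 6.55001/(1+0.0115) = 6.47555 yrs.
ΔP/P ≈ -D_mod · Δy = -6.47555 × (-0.0245) = +0.158651 = +15.8651%.

+15.87%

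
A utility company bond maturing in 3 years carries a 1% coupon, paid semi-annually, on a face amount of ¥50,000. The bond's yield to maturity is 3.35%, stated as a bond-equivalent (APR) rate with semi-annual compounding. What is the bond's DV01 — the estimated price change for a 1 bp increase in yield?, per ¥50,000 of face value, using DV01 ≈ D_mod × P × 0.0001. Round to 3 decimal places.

¥13.594

Periodic yield y = 0.01675.
  t   CF        PV=CF/(1+0.01675)^t    t·PV
  1       250.00       245.8815       245.8815
  2       250.00       241.8308       483.6616
  3       250.00       237.8469       713.5407
  4       250.00       233.9286       935.7143
  5       250.00       230.0748     1,150.3741
  6    50,250.00    45,483.1966   272,899.1796
  Σ                 46,672.7592   276,428.3518
P = 46,672.7592; D_Mac = 5.92269 half-year periods = 2.96135 yrs; D_mod = 2.91256 yrs.
DV01 ≈ 2.91256 × 46,672.7592 × 0.0001 = 13.593723.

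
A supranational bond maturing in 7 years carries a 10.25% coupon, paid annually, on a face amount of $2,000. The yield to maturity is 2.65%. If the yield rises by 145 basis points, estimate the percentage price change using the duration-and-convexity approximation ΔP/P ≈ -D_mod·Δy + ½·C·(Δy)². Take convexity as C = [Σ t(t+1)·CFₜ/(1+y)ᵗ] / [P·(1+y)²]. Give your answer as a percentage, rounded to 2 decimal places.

With y = 0.0265:
  t   CF        PV=CF/(1+0.0265)^t    t·PV        t(t+1)·PV
  1       205.00       199.7077       199.7077         399.4155
  2       205.00       194.5521       389.1042       1,167.3127
  3       205.00       189.5296       568.5887       2,274.3550
  4       205.00       184.6367       738.5468       3,692.7341
  5       205.00       179.8701       899.3507       5,396.1044
  6       205.00       175.2266     1,051.3599       7,359.5190
  7     2,205.00     1,836.0983    12,852.6878     102,821.5023
  Σ                  2,959.6212    16,699.3459     123,110.9430
P = 2,959.6212; D_Mac = 5.64239 yrs; D_mod = 5.49673 yrs; C = 39.47686.
Duration effect: -5.49673 × (+0.0145) = -0.079703
Convexity effect: 0.5 × 39.47686 × (0.0145)² = +0.0041500
ΔP/P ≈ -0.079703 + 0.0041500 = -0.075553 = -7.5553%.

-7.56%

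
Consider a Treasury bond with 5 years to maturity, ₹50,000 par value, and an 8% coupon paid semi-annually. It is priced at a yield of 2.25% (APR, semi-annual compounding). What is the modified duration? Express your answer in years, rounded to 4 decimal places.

4.2718 years

Periodic yield y = 0.01125. First find Macaulay duration:
  t   CF        PV=CF/(1+0.01125)^t    t·PV
  1     2,000.00     1,977.7503     1,977.7503
  2     2,000.00     1,955.7481     3,911.4963
  3     2,000.00     1,933.9907     5,801.9722
  4     2,000.00     1,912.4754     7,649.9016
  5     2,000.00     1,891.1994     9,455.9970
  6     2,000.00     1,870.1601    11,220.9606
  7     2,000.00     1,849.3549    12,945.4840
  8     2,000.00     1,828.7811    14,630.2486
  9     2,000.00     1,808.4362    16,275.9255
  10   52,000.00    46,496.2575   464,962.5746
  Σ                 63,524.1537   548,832.3108
P = 63,524.1537; Macaulay duration = 548,832.3108 / 63,524.1537 = 8.63974 half-year periods = 4.31987 years.
Modified duration = D_Mac / (1 + y) = 4.31987 / 1.01125 = 4.27181 years.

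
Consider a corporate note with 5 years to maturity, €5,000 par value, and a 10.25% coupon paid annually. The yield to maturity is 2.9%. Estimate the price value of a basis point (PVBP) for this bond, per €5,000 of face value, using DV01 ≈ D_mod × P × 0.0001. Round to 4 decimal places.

Periodic yield y = 0.029.
  t   CF        PV=CF/(1+0.029)^t    t·PV
  1       512.50       498.0564       498.0564
  2       512.50       484.0198       968.0396
  3       512.50       470.3788     1,411.1364
  4       512.50       457.1223     1,828.4890
  5     5,512.50     4,778.2815    23,891.4073
  Σ                  6,687.8587    28,597.1288
P = 6,687.8587; D_Mac = 4.27598 yrs; D_mod = 4.15547 yrs.
DV01 ≈ 4.15547 × 6,687.8587 × 0.0001 = 2.779118.

€2.7791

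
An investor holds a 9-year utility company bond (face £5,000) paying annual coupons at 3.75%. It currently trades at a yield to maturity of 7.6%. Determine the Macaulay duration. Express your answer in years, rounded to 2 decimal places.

7.59 years

Periodic yield y = 0.076. Discount each cash flow and weight by its year:
  t   CF        PV=CF/(1+0.076)^t    t·PV
  1       187.50       174.2565       174.2565
  2       187.50       161.9484       323.8969
  3       187.50       150.5097       451.5291
  4       187.50       139.8789       559.5156
  5       187.50       129.9990       649.9949
  6       187.50       120.8169       724.9013
  7       187.50       112.2834       785.9835
  8       187.50       104.3526       834.8205
  9     5,187.50     2,683.1668    24,148.5010
  Σ                  3,777.2121    28,653.3991
Price P = Σ PV = 3,777.2121.
Macaulay duration = Σ(t·PV) / P = 28,653.3991 / 3,777.2121 = 7.58586 years.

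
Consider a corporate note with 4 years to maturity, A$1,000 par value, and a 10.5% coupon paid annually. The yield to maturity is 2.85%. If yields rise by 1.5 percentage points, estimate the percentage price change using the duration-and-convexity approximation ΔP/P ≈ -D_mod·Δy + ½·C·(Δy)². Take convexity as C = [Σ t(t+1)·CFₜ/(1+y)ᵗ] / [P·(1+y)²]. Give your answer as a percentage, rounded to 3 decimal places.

-4.972%

With y = 0.0285:
  t   CF        PV=CF/(1+0.0285)^t    t·PV        t(t+1)·PV
  1       105.00       102.0904       102.0904         204.1808
  2       105.00        99.2615       198.5229         595.5688
  3       105.00        96.5109       289.5327       1,158.1309
  4     1,105.00       987.5182     3,950.0727      19,750.3633
  Σ                  1,285.3810     4,540.2188      21,708.2439
P = 1,285.3810; D_Mac = 3.53220 yrs; D_mod = 3.43432 yrs; C = 15.96556.
Duration effect: -3.43432 × (+0.015) = -0.051515
Convexity effect: 0.5 × 15.96556 × (0.015)² = +0.0017961
ΔP/P ≈ -0.051515 + 0.0017961 = -0.049719 = -4.9719%.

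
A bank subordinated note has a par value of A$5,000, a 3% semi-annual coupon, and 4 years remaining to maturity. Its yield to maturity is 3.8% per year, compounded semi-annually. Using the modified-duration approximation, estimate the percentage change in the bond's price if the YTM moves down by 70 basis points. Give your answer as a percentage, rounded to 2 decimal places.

+2.61%

Periodic yield y = 0.019. Modified duration first:
  t   CF        PV=CF/(1+0.019)^t    t·PV
  1        75.00        73.6016        73.6016
  2        75.00        72.2292       144.4584
  3        75.00        70.8824       212.6473
  4        75.00        69.5608       278.2432
  5        75.00        68.2638       341.3189
  6        75.00        66.9910       401.9457
  7        75.00        65.7419       460.1930
  8     5,075.00     4,365.5863    34,924.6901
  Σ                  4,852.8569    36,837.0983
P = 4,852.8569; D_Mac = 7.59081 half-year periods = 3.79540 yrs; D_mod = 3.79540/(1+0.019) = 3.72464 yrs.
ΔP/P ≈ -D_mod · Δy = -3.72464 × (-0.007) = +0.026072 = +2.6072%.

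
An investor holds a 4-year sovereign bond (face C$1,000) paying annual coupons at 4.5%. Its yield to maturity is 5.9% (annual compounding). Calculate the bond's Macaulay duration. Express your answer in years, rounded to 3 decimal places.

3.742 years

Periodic yield y = 0.059. Discount each cash flow and weight by its year:
  t   CF        PV=CF/(1+0.059)^t    t·PV
  1        45.00        42.4929        42.4929
  2        45.00        40.1255        80.2510
  3        45.00        37.8900       113.6700
  4     1,045.00       830.8688     3,323.4752
  Σ                    951.3772     3,559.8891
Price P = Σ PV = 951.3772.
Macaulay duration = Σ(t·PV) / P = 3,559.8891 / 951.3772 = 3.74183 years.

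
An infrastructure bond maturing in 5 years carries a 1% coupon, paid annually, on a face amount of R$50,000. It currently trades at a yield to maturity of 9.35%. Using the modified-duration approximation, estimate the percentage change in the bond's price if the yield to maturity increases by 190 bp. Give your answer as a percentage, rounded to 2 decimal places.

Periodic yield y = 0.0935. Modified duration first:
  t   CF        PV=CF/(1+0.0935)^t    t·PV
  1       500.00       457.2474       457.2474
  2       500.00       418.1503       836.3006
  3       500.00       382.3963     1,147.1888
  4       500.00       349.6994     1,398.7975
  5    50,500.00    32,299.6221   161,498.1105
  Σ                 33,907.1154   165,337.6448
P = 33,907.1154; D_Mac = 4.87619 yrs; D_mod = 4.87619/(1+0.0935) = 4.45925 yrs.
ΔP/P ≈ -D_mod · Δy = -4.45925 × (+0.019) = -0.084726 = -8.4726%.

-8.47%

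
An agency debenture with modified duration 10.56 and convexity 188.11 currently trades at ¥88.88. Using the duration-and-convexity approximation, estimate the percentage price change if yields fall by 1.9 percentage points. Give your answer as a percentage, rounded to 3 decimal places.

Duration effect: -D_mod·Δy = -10.56 × (-0.019) = +0.200640
Convexity effect: ½·C·(Δy)² = 0.5 × 188.11 × (-0.019)² = +0.033953855
ΔP/P ≈ +0.200640 + 0.033953855 = +0.234593855
= +23.4593855%.

+23.459%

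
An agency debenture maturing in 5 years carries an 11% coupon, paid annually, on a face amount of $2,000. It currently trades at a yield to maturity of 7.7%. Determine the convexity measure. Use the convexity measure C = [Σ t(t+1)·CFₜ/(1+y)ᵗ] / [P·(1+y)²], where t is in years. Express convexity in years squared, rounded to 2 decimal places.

20.13

With y = 0.077:
  t   CF        PV=CF/(1+0.077)^t    t·PV        t(t+1)·PV
  1       220.00       204.2711       204.2711         408.5422
  2       220.00       189.6668       379.3336       1,138.0007
  3       220.00       176.1066       528.3197       2,113.2789
  4       220.00       163.5159       654.0634       3,270.3171
  5     2,220.00     1,532.0554     7,660.2768      45,961.6607
  Σ                  2,265.6157     9,426.2646      52,891.7997
P = 2,265.6157.
Convexity = Σ t(t+1)·PV / [P·(1+y)²] = 52,891.7997 / (2,265.6157 × 1.159929) = 20.12661.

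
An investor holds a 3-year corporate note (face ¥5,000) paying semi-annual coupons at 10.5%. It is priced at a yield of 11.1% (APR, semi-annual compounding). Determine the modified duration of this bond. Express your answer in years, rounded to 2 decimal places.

2.51 years

Periodic yield y = 0.0555. First find Macaulay duration:
  t   CF        PV=CF/(1+0.0555)^t    t·PV
  1       262.50       248.6973       248.6973
  2       262.50       235.6204       471.2407
  3       262.50       223.2310       669.6931
  4       262.50       211.4932       845.9727
  5       262.50       200.3725     1,001.8625
  6     5,262.50     3,805.7713    22,834.6276
  Σ                  4,925.1857    26,072.0940
P = 4,925.1857; Macaulay duration = 26,072.0940 / 4,925.1857 = 5.29363 half-year periods = 2.64681 years.
Modified duration = D_Mac / (1 + y) = 2.64681 / 1.0555 = 2.50764 years.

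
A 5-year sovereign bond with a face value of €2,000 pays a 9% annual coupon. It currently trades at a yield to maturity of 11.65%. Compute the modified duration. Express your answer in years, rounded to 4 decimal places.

Periodic yield y = 0.1165. First find Macaulay duration:
  t   CF        PV=CF/(1+0.1165)^t    t·PV
  1       180.00       161.2181       161.2181
  2       180.00       144.3960       288.7919
  3       180.00       129.3291       387.9874
  4       180.00       115.8344       463.3376
  5     2,180.00     1,256.5011     6,282.5053
  Σ                  1,807.2786     7,583.8403
P = 1,807.2786; Macaulay duration = 7,583.8403 / 1,807.2786 = 4.19628 years.
Modified duration = D_Mac / (1 + y) = 4.19628 / 1.1165 = 3.75842 years.

3.7584 years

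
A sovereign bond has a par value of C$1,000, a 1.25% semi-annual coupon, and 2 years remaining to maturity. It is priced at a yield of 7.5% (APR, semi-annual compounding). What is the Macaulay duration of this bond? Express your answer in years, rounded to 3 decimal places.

1.980 years

Periodic yield y = 0.0375. Discount each cash flow and weight by its period:
  t   CF        PV=CF/(1+0.0375)^t    t·PV
  1         6.25         6.0241         6.0241
  2         6.25         5.8064        11.6127
  3         6.25         5.5965        16.7895
  4     1,006.25       868.4673     3,473.8692
  Σ                    885.8942     3,508.2955
Price P = Σ PV = 885.8942.
Macaulay duration = Σ(t·PV) / P = 3,508.2955 / 885.8942 = 3.96017 half-year periods.
In years: 3.96017 / 2 = 1.98009 years.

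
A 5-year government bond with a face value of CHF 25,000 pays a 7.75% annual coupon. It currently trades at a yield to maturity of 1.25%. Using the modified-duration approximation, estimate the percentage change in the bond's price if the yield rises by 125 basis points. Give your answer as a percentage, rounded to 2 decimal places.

Periodic yield y = 0.0125. Modified duration first:
  t   CF        PV=CF/(1+0.0125)^t    t·PV
  1     1,937.50     1,913.5802     1,913.5802
  2     1,937.50     1,889.9558     3,779.9116
  3     1,937.50     1,866.6230     5,599.8690
  4     1,937.50     1,843.5783     7,374.3131
  5    26,937.50    25,315.2446   126,576.2230
  Σ                 32,828.9819   145,243.8970
P = 32,828.9819; D_Mac = 4.42426 yrs; D_mod = 4.42426/(1+0.0125) = 4.36964 yrs.
ΔP/P ≈ -D_mod · Δy = -4.36964 × (+0.0125) = -0.054620 = -5.4620%.

-5.46%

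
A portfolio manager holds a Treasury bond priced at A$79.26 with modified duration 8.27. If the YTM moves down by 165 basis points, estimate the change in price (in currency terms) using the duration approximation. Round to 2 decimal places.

+A$10.82

Duration approximation: ΔP/P ≈ -D_mod · Δy = -8.27 × (-0.0165) = +0.136455.
ΔP ≈ 79.26 × (+0.136455) = +10.8154233.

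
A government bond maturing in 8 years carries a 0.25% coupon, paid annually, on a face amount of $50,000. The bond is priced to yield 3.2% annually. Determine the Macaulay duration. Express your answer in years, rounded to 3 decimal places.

7.920 years

Periodic yield y = 0.032. Discount each cash flow and weight by its year:
  t   CF        PV=CF/(1+0.032)^t    t·PV
  1       125.00       121.1240       121.1240
  2       125.00       117.3682       234.7365
  3       125.00       113.7289       341.1868
  4       125.00       110.2024       440.8098
  5       125.00       106.7853       533.9266
  6       125.00       103.4741       620.8448
  7       125.00       100.2656       701.8595
  8    50,125.00    38,959.8079   311,678.4635
  Σ                 39,732.7567   314,672.9515
Price P = Σ PV = 39,732.7567.
Macaulay duration = Σ(t·PV) / P = 314,672.9515 / 39,732.7567 = 7.91974 years.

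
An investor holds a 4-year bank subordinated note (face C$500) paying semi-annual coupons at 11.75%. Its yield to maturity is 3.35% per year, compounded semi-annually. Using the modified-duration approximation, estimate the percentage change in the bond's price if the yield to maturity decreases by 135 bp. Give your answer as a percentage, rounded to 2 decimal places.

+4.52%

Periodic yield y = 0.01675. Modified duration first:
  t   CF        PV=CF/(1+0.01675)^t    t·PV
  1       29.375        28.8911        28.8911
  2       29.375        28.4151        56.8302
  3       29.375        27.9470        83.8410
  4       29.375        27.4866       109.9464
  5       29.375        27.0338       135.1690
  6       29.375        26.5884       159.5306
  7       29.375        26.1504       183.0529
  8      529.375       463.5003     3,708.0021
  Σ                    656.0127     4,465.2633
P = 656.0127; D_Mac = 6.80667 half-year periods = 3.40334 yrs; D_mod = 3.40334/(1+0.01675) = 3.34727 yrs.
ΔP/P ≈ -D_mod · Δy = -3.34727 × (-0.0135) = +0.045188 = +4.5188%.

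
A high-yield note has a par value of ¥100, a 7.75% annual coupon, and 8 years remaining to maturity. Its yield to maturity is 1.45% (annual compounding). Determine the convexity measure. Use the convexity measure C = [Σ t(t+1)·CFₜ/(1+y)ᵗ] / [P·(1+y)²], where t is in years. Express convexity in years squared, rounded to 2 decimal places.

53.56

With y = 0.0145:
  t   CF        PV=CF/(1+0.0145)^t    t·PV        t(t+1)·PV
  1         7.75         7.6392         7.6392          15.2785
  2         7.75         7.5300        15.0601          45.1803
  3         7.75         7.4224        22.2673          89.0690
  4         7.75         7.3163        29.2653         146.3267
  5         7.75         7.2118        36.0588         216.3529
  6         7.75         7.1087        42.6521         298.5649
  7         7.75         7.0071        49.0496         392.3967
  8       107.75        96.0287       768.2293       6,914.0635
  Σ                    147.2642       970.2217       8,117.2324
P = 147.2642.
Convexity = Σ t(t+1)·PV / [P·(1+y)²] = 8,117.2324 / (147.2642 × 1.029210) = 53.55581.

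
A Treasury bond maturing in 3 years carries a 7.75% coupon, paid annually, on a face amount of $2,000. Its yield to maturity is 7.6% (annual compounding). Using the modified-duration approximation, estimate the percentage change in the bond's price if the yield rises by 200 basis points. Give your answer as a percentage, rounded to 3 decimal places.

Periodic yield y = 0.076. Modified duration first:
  t   CF        PV=CF/(1+0.076)^t    t·PV
  1       155.00       144.0520       144.0520
  2       155.00       133.8774       267.7547
  3     2,155.00     1,729.8580     5,189.5741
  Σ                  2,007.7874     5,601.3808
P = 2,007.7874; D_Mac = 2.78983 yrs; D_mod = 2.78983/(1+0.076) = 2.59278 yrs.
ΔP/P ≈ -D_mod · Δy = -2.59278 × (+0.02) = -0.051856 = -5.1856%.

-5.186%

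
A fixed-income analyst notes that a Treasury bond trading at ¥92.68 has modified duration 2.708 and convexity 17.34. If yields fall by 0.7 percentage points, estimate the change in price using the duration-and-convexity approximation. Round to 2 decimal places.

+¥1.80

Duration effect: -D_mod·Δy = -2.708 × (-0.007) = +0.018956
Convexity effect: ½·C·(Δy)² = 0.5 × 17.34 × (-0.007)² = +0.00042483
ΔP/P ≈ +0.018956 + 0.00042483 = +0.01938083
ΔP ≈ 92.68 × (+0.01938083) = +1.7962153244.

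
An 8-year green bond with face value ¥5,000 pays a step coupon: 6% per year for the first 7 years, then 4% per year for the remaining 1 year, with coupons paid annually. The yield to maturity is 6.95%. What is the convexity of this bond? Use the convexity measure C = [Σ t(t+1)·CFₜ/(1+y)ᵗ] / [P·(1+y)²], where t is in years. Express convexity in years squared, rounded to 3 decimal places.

47.629

With y = 0.0695:
  t   CF        PV=CF/(1+0.0695)^t    t·PV        t(t+1)·PV
  1       300.00       280.5049       280.5049         561.0098
  2       300.00       262.2767       524.5534       1,573.6601
  3       300.00       245.2330       735.6990       2,942.7958
  4       300.00       229.2969       917.1874       4,585.9371
  5       300.00       214.3963     1,071.9816       6,431.8894
  6       300.00       200.4641     1,202.7844       8,419.4905
  7       300.00       187.4372     1,312.0602      10,496.4819
  8     5,200.00     3,037.7850    24,302.2799     218,720.5195
  Σ                  4,657.3940    30,347.0507     253,731.7841
P = 4,657.3940.
Convexity = Σ t(t+1)·PV / [P·(1+y)²] = 253,731.7841 / (4,657.3940 × 1.143830) = 47.62887.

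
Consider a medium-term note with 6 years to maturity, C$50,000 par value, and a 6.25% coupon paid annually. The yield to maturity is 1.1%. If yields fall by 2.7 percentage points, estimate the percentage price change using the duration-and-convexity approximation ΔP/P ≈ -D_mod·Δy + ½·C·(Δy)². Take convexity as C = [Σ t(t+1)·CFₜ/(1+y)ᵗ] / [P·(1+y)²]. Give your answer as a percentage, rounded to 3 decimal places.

With y = 0.011:
  t   CF        PV=CF/(1+0.011)^t    t·PV        t(t+1)·PV
  1     3,125.00     3,090.9990     3,090.9990       6,181.9980
  2     3,125.00     3,057.3680     6,114.7359      18,344.2078
  3     3,125.00     3,024.1028     9,072.3085      36,289.2340
  4     3,125.00     2,991.1996    11,964.7985      59,823.9927
  5     3,125.00     2,958.6544    14,793.2722      88,759.6331
  6    53,125.00    49,749.8768   298,499.2607   2,089,494.8252
  Σ                 64,872.2007   343,535.3749   2,298,893.8908
P = 64,872.2007; D_Mac = 5.29557 yrs; D_mod = 5.23795 yrs; C = 34.67033.
Duration effect: -5.23795 × (-0.027) = +0.141425
Convexity effect: 0.5 × 34.67033 × (-0.027)² = +0.0126373
ΔP/P ≈ +0.141425 + 0.0126373 = +0.154062 = +15.4062%.

+15.406%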